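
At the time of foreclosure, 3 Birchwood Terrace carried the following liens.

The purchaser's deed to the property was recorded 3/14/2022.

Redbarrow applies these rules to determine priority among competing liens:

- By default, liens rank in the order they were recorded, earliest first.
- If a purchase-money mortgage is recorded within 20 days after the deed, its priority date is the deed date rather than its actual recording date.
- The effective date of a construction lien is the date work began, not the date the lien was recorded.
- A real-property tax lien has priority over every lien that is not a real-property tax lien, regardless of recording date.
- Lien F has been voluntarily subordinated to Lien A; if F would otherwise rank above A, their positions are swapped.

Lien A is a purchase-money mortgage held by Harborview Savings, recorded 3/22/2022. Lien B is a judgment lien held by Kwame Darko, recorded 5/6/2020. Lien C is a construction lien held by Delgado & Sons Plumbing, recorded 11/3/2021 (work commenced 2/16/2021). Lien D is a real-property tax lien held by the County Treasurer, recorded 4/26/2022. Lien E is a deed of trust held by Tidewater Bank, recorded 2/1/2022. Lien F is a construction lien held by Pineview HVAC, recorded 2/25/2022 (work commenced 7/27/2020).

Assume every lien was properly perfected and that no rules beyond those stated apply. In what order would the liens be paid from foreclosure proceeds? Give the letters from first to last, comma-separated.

Effective dates after the stated exceptions: A's effective date is the deed date, 3/14/2022; C is treated as recorded 2/16/2021, the work-commencement date; F relates back to 7/27/2020 (work commenced).
D is a real-property tax lien and takes priority over every other lien.
Remaining liens by effective date: B (5/6/2020), F (7/27/2020), C (2/16/2021), E (2/1/2022), A (3/14/2022).
Because F would otherwise rank above A, the subordination swaps them.

D, B, A, C, E, F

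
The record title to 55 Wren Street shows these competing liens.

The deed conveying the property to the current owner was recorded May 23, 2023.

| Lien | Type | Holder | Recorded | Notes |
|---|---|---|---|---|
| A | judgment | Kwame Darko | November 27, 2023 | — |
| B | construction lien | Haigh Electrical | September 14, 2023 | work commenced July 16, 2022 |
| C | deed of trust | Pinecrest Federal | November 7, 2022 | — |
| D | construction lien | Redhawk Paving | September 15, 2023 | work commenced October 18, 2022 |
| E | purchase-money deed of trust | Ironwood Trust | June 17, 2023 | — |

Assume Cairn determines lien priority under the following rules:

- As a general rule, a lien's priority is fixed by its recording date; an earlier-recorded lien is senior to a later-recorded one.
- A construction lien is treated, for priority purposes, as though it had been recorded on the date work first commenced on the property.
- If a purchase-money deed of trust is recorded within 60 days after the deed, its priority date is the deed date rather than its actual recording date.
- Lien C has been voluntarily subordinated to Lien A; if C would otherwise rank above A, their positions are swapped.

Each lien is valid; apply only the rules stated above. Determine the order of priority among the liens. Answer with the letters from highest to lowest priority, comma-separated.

First, effective dates: B relates back to July 16, 2022 (work commenced); D relates back to October 18, 2022 (work commenced); E relates back to the deed date May 23, 2023.
Sorted by effective date: B (July 16, 2022), D (October 18, 2022), C (November 7, 2022), E (May 23, 2023), A (November 27, 2023).
Because C would otherwise rank above A, the subordination swaps them.

B, D, A, E, C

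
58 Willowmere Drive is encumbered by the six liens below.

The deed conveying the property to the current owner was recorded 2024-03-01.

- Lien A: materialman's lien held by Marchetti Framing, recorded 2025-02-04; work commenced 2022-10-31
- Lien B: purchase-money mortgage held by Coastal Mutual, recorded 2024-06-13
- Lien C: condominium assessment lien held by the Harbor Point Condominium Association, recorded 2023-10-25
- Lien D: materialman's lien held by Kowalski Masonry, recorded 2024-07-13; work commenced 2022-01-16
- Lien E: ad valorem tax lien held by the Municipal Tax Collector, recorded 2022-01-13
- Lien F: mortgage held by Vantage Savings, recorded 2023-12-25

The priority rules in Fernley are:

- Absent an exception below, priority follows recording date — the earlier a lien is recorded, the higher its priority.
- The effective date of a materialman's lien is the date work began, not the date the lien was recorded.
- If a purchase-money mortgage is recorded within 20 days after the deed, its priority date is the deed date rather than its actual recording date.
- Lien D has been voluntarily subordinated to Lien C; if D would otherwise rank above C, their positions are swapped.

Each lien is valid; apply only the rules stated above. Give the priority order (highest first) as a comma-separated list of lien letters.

E, C, A, D, F, B

Effective dates after the stated exceptions: A relates back to 2022-10-31 (work commenced); B missed the 20-day window (104 days after the deed), so its recording date stands; D's effective date is 2022-01-16, when work began.
By effective date: E (2022-01-13), D (2022-01-16), A (2022-10-31), C (2023-10-25), F (2023-12-25), B (2024-06-13).
The subordination applies — D was senior to C — so D and C swap.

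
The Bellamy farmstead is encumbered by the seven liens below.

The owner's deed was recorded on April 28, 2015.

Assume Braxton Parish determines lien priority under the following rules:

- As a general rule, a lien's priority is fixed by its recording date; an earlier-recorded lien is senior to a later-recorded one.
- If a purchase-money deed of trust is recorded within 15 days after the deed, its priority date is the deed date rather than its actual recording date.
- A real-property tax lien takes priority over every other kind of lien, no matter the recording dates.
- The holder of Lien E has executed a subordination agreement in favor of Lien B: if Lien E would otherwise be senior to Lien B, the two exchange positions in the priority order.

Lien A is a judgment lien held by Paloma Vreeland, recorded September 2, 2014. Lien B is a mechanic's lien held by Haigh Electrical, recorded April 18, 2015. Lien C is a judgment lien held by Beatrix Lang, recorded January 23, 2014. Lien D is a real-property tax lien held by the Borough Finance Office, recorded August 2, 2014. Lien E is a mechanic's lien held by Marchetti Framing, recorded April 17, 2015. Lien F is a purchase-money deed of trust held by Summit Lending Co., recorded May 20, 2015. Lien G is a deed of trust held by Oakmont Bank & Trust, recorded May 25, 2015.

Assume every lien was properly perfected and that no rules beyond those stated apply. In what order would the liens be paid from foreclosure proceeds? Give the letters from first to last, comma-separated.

First, effective dates: F was recorded 22 days after the deed — beyond 15 days — so no relation-back applies.
D, as a real-property tax lien, has superpriority and ranks first.
Ordering the rest by effective date: C (January 23, 2014), A (September 2, 2014), E (April 17, 2015), B (April 18, 2015), F (May 20, 2015), G (May 25, 2015).
E is senior to B before the subordination, so the two trade places.

D, C, A, B, E, F, G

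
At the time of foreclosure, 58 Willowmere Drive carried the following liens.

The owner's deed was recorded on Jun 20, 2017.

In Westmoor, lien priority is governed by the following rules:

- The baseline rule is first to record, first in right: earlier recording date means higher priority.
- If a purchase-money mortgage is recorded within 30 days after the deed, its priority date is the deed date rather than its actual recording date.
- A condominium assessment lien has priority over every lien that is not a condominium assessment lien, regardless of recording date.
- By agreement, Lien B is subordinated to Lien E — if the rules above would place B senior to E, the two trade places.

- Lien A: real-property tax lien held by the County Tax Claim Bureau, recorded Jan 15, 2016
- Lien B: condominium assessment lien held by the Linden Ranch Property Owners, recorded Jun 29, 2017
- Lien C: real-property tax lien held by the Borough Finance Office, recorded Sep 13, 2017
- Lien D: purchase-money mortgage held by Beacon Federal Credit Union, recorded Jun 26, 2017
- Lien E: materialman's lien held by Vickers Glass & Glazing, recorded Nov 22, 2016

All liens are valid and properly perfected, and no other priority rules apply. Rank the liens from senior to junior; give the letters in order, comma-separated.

E, A, B, D, C

First, effective dates: D relates back to the deed date Jun 20, 2017.
B is a condominium assessment lien and takes priority over every other lien.
Among the remaining liens, by effective date: A (Jan 15, 2016), E (Nov 22, 2016), D (Jun 20, 2017), C (Sep 13, 2017).
B is senior to E before the subordination, so the two trade places.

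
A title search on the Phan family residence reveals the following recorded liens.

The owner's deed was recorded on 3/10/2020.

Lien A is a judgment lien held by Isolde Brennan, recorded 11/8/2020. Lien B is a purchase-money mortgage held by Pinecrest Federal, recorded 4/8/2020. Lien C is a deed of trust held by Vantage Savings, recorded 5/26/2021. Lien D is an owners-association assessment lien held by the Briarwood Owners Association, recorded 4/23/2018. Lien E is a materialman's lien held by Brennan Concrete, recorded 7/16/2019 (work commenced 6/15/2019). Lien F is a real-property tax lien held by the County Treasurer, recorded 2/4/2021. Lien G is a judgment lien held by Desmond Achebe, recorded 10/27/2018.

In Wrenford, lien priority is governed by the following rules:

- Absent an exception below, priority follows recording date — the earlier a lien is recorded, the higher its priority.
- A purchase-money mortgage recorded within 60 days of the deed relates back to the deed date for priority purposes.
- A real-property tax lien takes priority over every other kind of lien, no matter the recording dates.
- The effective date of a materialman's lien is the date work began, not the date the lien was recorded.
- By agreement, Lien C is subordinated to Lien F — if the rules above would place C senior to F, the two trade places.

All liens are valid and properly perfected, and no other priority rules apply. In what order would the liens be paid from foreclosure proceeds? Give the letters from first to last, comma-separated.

Effective dates after the stated exceptions: B's effective date is the deed date, 3/10/2020; E relates back to 6/15/2019 (work commenced).
F is a real-property tax lien, so it outranks all other liens regardless of date.
Among the remaining liens, by effective date: D (4/23/2018), G (10/27/2018), E (6/15/2019), B (3/10/2020), A (11/8/2020), C (5/26/2021).
C is already junior to F, so the subordination agreement changes nothing.

F, D, G, E, B, A, C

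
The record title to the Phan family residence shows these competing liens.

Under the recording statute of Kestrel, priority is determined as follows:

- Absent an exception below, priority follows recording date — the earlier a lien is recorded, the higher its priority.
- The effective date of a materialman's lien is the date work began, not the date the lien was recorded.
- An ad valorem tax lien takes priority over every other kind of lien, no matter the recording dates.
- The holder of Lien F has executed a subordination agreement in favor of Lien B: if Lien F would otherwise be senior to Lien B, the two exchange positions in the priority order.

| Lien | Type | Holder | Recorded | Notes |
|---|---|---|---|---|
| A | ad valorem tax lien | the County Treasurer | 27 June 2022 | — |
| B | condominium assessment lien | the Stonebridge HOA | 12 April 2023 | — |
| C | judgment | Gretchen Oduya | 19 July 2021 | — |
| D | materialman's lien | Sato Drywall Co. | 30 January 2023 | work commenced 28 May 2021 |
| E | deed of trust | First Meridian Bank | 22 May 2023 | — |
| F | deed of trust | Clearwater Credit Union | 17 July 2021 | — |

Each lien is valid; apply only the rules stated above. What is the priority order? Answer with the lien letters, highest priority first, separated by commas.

Effective dates after the stated exceptions: D relates back to 28 May 2021 (work commenced).
As an ad valorem tax lien, A is senior to every other lien.
Ordering the rest by effective date: D (28 May 2021), F (17 July 2021), C (19 July 2021), B (12 April 2023), E (22 May 2023).
F is senior to B before the subordination, so the two trade places.

A, D, B, C, F, E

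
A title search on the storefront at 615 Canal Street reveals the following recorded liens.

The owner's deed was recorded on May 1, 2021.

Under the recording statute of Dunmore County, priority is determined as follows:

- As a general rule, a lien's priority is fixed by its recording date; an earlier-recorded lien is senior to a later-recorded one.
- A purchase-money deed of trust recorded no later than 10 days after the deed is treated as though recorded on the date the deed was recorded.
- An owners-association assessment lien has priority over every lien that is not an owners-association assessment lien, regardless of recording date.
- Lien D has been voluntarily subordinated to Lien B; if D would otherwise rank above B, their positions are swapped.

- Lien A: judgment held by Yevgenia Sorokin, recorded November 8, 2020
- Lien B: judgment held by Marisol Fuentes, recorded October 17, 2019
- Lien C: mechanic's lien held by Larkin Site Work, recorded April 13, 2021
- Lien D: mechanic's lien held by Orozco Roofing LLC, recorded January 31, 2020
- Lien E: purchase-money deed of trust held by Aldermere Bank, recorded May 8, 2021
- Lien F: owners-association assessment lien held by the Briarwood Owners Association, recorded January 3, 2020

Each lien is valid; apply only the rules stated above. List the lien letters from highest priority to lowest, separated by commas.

Effective dates: E was recorded within the 10-day window, so its effective date is the deed date May 1, 2021.
F is an owners-association assessment lien and takes priority over every other lien.
Remaining liens by effective date: B (October 17, 2019), D (January 31, 2020), A (November 8, 2020), C (April 13, 2021), E (May 1, 2021).
D is already junior to B, so the subordination agreement changes nothing.

F, B, D, A, C, E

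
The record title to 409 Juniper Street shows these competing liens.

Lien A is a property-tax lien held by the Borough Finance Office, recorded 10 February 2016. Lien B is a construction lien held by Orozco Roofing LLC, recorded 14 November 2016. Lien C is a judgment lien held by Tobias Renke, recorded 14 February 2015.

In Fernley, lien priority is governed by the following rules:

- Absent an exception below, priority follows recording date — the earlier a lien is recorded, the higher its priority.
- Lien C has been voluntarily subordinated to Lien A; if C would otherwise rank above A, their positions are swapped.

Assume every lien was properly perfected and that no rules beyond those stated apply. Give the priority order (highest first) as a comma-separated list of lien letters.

Ordering by effective date: C (14 February 2015), A (10 February 2016), B (14 November 2016).
Because C would otherwise rank above A, the subordination swaps them.

A, C, B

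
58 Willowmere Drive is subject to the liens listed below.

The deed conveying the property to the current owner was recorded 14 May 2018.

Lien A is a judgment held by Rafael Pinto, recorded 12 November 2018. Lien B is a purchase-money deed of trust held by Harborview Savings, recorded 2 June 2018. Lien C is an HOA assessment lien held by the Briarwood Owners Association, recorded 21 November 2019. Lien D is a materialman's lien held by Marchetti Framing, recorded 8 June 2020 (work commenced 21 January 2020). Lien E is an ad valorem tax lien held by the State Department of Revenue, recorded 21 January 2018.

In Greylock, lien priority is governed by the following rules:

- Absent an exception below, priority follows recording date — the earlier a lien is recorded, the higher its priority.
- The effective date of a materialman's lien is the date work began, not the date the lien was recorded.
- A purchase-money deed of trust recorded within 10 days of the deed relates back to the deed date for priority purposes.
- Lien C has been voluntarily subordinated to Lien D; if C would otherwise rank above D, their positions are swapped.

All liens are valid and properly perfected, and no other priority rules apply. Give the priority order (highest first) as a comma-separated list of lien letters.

E, B, A, D, C

Effective dates: B was recorded 19 days after the deed — beyond 10 days — so no relation-back applies; D's effective date is 21 January 2020, when work began.
By effective date, earliest first: E (21 January 2018), B (2 June 2018), A (12 November 2018), C (21 November 2019), D (21 January 2020).
The subordination applies — C was senior to D — so C and D swap.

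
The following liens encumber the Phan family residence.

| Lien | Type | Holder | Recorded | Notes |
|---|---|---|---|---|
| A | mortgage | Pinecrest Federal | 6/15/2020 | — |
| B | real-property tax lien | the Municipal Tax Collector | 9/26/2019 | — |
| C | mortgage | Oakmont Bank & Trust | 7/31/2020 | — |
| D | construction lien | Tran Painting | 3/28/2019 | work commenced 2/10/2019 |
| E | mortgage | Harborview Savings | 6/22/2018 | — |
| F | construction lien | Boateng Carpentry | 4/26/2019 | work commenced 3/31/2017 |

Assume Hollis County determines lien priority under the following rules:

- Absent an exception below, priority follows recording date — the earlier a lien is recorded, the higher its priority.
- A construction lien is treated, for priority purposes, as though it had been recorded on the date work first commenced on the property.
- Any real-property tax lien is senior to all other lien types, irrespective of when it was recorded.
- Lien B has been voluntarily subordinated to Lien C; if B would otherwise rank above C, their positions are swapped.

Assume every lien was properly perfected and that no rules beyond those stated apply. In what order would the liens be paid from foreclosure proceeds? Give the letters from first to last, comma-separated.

C, F, E, D, A, B

Effective dates: D's effective date is 2/10/2019, when work began; F is treated as recorded 3/31/2017, the work-commencement date.
As a real-property tax lien, B is senior to every other lien.
Among the remaining liens, by effective date: F (3/31/2017), E (6/22/2018), D (2/10/2019), A (6/15/2020), C (7/31/2020).
B is senior to C before the subordination, so the two trade places.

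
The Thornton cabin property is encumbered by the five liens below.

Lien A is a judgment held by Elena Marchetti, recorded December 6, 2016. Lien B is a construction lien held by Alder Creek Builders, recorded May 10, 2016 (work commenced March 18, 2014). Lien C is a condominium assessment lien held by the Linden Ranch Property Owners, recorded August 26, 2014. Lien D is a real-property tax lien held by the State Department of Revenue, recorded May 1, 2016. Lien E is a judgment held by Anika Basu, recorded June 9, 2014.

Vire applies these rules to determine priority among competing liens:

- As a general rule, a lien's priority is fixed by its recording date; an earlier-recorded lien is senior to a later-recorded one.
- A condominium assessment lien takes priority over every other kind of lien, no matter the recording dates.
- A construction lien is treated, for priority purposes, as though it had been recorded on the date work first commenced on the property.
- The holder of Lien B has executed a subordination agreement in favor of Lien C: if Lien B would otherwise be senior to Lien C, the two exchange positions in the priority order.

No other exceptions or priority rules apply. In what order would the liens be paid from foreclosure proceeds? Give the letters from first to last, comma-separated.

C, B, E, D, A

Effective dates after the stated exceptions: B is treated as recorded March 18, 2014, the work-commencement date.
C, as a condominium assessment lien, has superpriority and ranks first.
Ordering the rest by effective date: B (March 18, 2014), E (June 9, 2014), D (May 1, 2016), A (December 6, 2016).
B is already junior to C, so the subordination agreement changes nothing.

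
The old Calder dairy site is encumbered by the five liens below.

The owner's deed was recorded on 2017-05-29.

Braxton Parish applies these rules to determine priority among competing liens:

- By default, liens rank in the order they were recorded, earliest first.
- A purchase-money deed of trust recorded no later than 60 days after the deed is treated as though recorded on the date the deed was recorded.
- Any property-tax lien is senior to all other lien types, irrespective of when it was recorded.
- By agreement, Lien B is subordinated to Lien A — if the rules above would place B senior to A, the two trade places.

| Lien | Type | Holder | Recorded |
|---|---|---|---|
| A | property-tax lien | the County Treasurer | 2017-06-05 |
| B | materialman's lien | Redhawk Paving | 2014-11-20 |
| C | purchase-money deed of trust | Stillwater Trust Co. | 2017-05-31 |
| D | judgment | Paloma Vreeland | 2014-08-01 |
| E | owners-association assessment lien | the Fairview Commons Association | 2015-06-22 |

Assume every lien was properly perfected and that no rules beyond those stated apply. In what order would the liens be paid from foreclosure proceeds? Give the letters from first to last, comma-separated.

Effective dates: C's effective date is the deed date, 2017-05-29.
A, as a property-tax lien, has superpriority and ranks first.
Remaining liens by effective date: D (2014-08-01), B (2014-11-20), E (2015-06-22), C (2017-05-29).
Since B is not senior to A, the subordination leaves the order unchanged.

A, D, B, E, C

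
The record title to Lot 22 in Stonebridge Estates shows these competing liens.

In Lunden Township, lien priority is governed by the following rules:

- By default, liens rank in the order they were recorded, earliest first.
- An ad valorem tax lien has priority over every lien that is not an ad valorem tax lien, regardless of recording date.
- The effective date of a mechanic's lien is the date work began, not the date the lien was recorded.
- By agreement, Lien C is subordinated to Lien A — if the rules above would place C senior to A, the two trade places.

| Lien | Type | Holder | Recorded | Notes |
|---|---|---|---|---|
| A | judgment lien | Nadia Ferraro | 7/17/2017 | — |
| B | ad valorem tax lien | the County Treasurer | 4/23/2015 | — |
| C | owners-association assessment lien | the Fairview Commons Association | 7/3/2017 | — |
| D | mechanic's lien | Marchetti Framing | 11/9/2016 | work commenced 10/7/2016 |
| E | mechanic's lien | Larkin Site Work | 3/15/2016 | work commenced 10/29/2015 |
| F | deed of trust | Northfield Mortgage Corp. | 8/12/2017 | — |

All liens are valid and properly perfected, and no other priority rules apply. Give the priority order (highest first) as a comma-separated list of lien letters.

B, E, D, A, C, F

Effective dates after the stated exceptions: D is treated as recorded 10/7/2016, the work-commencement date; E relates back to 10/29/2015 (work commenced).
B is an ad valorem tax lien, so it outranks all other liens regardless of date.
Remaining liens by effective date: E (10/29/2015), D (10/7/2016), C (7/3/2017), A (7/17/2017), F (8/12/2017).
C would otherwise be senior to A, so under the subordination agreement C and A exchange positions.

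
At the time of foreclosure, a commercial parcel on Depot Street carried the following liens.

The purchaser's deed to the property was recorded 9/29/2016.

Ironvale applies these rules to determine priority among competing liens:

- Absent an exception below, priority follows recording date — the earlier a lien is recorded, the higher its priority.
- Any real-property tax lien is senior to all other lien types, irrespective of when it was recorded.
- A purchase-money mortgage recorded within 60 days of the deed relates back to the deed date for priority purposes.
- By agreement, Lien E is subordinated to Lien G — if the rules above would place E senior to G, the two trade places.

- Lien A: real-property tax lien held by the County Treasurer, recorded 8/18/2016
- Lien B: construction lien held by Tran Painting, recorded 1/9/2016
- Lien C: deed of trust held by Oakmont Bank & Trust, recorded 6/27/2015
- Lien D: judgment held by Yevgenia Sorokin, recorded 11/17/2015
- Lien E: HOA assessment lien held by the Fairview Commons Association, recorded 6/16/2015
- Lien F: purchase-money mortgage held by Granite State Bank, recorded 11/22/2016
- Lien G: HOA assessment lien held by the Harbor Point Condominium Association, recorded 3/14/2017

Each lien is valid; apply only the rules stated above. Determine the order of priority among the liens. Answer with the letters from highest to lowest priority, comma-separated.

A, G, C, D, B, F, E

Adjusting effective dates: F's effective date is the deed date, 9/29/2016.
A is a real-property tax lien, so it outranks all other liens regardless of date.
Ordering the rest by effective date: E (6/16/2015), C (6/27/2015), D (11/17/2015), B (1/9/2016), F (9/29/2016), G (3/14/2017).
E is senior to G before the subordination, so the two trade places.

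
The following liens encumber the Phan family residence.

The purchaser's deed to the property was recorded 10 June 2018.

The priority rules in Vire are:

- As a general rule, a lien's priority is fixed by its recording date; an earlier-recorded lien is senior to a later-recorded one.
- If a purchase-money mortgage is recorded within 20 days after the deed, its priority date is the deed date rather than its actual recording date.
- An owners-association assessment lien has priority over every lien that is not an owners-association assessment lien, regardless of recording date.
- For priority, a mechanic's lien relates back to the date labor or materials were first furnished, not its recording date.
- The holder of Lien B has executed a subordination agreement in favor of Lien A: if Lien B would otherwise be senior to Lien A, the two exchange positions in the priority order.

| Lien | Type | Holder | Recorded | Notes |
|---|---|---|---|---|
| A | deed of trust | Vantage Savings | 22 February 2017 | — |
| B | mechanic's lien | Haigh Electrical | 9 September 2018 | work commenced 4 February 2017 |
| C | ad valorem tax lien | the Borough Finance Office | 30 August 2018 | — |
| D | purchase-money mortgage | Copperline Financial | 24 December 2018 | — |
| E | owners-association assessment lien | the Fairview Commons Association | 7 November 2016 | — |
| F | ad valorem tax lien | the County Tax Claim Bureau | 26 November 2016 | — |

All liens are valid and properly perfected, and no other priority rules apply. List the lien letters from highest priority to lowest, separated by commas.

E, F, A, B, C, D

Adjusting effective dates: B relates back to 4 February 2017 (work commenced); D was recorded 197 days after the deed, outside the 20-day window, so it keeps its recording date.
E is an owners-association assessment lien and takes priority over every other lien.
The other liens, earliest effective date first: F (26 November 2016), B (4 February 2017), A (22 February 2017), C (30 August 2018), D (24 December 2018).
The subordination applies — B was senior to A — so B and A swap.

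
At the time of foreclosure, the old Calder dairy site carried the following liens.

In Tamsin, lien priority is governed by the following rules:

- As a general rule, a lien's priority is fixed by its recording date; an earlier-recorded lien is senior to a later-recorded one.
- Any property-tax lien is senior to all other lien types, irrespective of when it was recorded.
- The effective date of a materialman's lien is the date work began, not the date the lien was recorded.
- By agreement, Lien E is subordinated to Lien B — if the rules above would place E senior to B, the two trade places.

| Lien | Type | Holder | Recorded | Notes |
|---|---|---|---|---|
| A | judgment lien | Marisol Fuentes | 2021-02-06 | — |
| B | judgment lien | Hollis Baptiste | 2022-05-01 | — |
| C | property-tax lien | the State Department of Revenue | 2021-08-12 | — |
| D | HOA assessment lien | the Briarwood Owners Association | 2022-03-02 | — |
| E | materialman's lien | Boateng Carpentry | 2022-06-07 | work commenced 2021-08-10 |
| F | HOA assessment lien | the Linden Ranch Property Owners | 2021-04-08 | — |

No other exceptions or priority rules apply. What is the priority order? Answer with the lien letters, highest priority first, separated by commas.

C, A, F, B, D, E

Effective dates: E relates back to 2021-08-10 (work commenced).
C is a property-tax lien, so it outranks all other liens regardless of date.
Among the remaining liens, by effective date: A (2021-02-06), F (2021-04-08), E (2021-08-10), D (2022-03-02), B (2022-05-01).
E would otherwise be senior to B, so under the subordination agreement E and B exchange positions.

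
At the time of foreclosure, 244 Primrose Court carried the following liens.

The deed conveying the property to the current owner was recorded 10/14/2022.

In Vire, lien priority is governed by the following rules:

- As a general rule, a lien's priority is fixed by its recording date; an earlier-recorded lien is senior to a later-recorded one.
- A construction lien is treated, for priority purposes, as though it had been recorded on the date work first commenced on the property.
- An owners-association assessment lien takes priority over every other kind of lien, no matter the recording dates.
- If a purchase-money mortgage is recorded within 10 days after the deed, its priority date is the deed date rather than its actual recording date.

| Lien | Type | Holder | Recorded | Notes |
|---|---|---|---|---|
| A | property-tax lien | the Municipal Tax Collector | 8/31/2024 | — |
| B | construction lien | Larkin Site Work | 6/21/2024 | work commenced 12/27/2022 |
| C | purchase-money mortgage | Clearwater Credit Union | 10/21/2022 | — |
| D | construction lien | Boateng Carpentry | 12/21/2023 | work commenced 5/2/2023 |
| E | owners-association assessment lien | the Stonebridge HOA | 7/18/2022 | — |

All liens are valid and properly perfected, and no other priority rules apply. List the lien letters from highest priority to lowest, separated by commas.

E, C, B, D, A

Effective dates: B's effective date is 12/27/2022, when work began; C's effective date is the deed date, 10/14/2022; D is treated as recorded 5/2/2023, the work-commencement date.
E is an owners-association assessment lien, so it outranks all other liens regardless of date.
Ordering the rest by effective date: C (10/14/2022), B (12/27/2022), D (5/2/2023), A (8/31/2024).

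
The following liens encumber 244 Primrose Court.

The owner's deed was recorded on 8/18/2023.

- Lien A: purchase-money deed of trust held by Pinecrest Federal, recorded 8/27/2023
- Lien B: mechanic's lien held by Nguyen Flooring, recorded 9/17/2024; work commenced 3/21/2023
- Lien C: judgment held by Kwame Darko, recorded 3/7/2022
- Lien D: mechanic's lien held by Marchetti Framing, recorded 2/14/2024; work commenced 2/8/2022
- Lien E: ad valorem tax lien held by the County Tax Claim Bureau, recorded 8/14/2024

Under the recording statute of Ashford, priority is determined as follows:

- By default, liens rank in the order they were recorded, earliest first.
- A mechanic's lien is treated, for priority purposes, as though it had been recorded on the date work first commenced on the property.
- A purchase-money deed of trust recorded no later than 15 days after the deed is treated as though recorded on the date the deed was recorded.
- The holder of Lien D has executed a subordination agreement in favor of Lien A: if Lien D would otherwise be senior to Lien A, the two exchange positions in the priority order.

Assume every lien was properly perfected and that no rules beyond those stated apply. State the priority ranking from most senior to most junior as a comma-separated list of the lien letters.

Adjusting effective dates: A relates back to the deed date 8/18/2023; B's effective date is 3/21/2023, when work began; D relates back to 2/8/2022 (work commenced).
Sorted by effective date: D (2/8/2022), C (3/7/2022), B (3/21/2023), A (8/18/2023), E (8/14/2024).
Because D would otherwise rank above A, the subordination swaps them.

A, C, B, D, E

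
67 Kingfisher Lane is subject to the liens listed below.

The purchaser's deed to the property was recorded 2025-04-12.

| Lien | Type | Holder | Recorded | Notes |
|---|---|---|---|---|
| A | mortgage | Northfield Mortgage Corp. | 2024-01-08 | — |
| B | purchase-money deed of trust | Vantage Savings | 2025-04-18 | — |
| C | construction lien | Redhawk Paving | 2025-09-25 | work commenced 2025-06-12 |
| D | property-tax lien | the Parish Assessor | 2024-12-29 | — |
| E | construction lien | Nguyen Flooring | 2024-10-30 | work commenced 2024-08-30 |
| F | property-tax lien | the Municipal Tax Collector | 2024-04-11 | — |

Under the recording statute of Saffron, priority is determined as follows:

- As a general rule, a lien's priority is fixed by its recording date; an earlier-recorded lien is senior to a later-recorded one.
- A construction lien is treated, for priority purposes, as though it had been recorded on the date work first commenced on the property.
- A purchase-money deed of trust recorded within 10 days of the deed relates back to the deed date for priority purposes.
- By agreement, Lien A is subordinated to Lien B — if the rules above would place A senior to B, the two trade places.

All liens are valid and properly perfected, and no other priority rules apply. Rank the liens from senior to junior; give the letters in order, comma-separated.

Adjusting effective dates: B was recorded within the 10-day window, so its effective date is the deed date 2025-04-12; C is treated as recorded 2025-06-12, the work-commencement date; E is treated as recorded 2024-08-30, the work-commencement date.
Ordering by effective date: A (2024-01-08), F (2024-04-11), E (2024-08-30), D (2024-12-29), B (2025-04-12), C (2025-06-12).
A is senior to B before the subordination, so the two trade places.

B, F, E, D, A, C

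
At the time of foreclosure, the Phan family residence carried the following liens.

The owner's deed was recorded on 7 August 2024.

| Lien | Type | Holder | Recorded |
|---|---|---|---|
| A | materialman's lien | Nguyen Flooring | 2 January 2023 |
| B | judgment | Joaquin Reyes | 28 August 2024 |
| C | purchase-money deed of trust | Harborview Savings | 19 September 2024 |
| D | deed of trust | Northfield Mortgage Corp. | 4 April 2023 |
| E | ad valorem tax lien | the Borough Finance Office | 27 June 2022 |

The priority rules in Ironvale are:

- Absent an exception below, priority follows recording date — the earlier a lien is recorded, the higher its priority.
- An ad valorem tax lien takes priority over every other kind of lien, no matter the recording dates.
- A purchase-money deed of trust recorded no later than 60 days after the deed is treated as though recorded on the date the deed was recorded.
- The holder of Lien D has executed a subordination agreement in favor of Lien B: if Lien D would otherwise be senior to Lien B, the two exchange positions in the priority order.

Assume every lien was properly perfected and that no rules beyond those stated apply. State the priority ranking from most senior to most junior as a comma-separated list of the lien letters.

Effective dates after the stated exceptions: C was recorded within the 60-day window, so its effective date is the deed date 7 August 2024.
E, as an ad valorem tax lien, has superpriority and ranks first.
Among the remaining liens, by effective date: A (2 January 2023), D (4 April 2023), C (7 August 2024), B (28 August 2024).
Because D would otherwise rank above B, the subordination swaps them.

E, A, B, C, D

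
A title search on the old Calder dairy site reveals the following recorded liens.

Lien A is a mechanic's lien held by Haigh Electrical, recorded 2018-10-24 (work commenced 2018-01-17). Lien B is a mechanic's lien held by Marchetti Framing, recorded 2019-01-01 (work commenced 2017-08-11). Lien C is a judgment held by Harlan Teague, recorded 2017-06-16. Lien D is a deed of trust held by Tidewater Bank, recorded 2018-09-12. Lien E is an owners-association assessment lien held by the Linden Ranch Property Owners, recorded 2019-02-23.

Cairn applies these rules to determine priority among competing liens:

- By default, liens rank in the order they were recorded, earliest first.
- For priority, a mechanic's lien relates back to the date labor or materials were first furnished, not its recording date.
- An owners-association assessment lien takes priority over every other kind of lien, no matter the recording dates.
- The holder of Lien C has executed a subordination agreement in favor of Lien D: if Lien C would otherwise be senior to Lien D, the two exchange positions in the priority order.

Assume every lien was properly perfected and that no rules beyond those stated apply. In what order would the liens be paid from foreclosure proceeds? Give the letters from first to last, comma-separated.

E, D, B, A, C

Effective dates: A relates back to 2018-01-17 (work commenced); B's effective date is 2017-08-11, when work began.
E is an owners-association assessment lien, so it outranks all other liens regardless of date.
The other liens, earliest effective date first: C (2017-06-16), B (2017-08-11), A (2018-01-17), D (2018-09-12).
Because C would otherwise rank above D, the subordination swaps them.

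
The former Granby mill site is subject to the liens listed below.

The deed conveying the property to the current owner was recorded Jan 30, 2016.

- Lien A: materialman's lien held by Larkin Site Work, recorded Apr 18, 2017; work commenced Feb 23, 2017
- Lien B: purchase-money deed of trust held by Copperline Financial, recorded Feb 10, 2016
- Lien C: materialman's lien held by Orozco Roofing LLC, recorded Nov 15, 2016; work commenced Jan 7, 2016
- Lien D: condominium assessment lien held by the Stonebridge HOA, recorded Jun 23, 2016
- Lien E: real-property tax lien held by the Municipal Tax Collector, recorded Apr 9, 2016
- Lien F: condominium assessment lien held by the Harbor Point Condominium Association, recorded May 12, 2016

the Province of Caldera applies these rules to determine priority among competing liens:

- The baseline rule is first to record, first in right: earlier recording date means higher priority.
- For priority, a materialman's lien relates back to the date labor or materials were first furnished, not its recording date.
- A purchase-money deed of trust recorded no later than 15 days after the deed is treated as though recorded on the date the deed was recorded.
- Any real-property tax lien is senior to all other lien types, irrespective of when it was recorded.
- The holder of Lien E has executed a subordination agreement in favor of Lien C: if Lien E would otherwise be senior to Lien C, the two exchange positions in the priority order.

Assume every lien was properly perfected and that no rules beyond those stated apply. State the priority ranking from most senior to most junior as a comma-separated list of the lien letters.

Adjusting effective dates: A relates back to Feb 23, 2017 (work commenced); B was recorded within the 15-day window, so its effective date is the deed date Jan 30, 2016; C's effective date is Jan 7, 2016, when work began.
As a real-property tax lien, E is senior to every other lien.
Among the remaining liens, by effective date: C (Jan 7, 2016), B (Jan 30, 2016), F (May 12, 2016), D (Jun 23, 2016), A (Feb 23, 2017).
E is senior to C before the subordination, so the two trade places.

C, E, B, F, D, A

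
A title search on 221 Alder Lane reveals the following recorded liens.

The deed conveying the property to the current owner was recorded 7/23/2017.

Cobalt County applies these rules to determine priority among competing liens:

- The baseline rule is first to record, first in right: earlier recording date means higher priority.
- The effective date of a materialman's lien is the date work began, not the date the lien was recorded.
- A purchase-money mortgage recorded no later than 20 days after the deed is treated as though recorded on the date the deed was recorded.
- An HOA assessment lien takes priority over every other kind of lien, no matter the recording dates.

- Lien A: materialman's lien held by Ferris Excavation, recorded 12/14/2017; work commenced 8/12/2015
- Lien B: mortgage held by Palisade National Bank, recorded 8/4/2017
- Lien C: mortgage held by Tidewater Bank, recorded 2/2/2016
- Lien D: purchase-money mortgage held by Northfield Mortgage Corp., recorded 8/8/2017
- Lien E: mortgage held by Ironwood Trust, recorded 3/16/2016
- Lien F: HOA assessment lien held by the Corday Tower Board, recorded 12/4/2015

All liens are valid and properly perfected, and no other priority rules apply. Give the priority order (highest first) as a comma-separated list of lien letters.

F, A, C, E, D, B

Effective dates after the stated exceptions: A relates back to 8/12/2015 (work commenced); D's effective date is the deed date, 7/23/2017.
F is an HOA assessment lien and takes priority over every other lien.
Among the remaining liens, by effective date: A (8/12/2015), C (2/2/2016), E (3/16/2016), D (7/23/2017), B (8/4/2017).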